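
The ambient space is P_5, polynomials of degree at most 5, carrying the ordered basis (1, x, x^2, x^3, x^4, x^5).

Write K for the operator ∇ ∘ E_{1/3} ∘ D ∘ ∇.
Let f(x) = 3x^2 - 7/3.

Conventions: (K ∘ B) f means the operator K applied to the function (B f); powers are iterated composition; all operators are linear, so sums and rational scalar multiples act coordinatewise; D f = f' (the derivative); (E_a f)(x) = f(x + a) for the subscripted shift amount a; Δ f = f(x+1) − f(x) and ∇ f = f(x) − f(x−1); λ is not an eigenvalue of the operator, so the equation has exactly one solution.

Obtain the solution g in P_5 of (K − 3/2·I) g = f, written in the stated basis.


the image equals g(x) = -2x^2 + 14/9

write g with unknown coordinates in the stated basis and equate coefficients in (K − 3/2·I) g = f
solving from the highest basis element down gives g = -2x^2 + 14/9
check: K g = 0
so K g − 3/2·g = 3x^2 - 7/3 = f ✓


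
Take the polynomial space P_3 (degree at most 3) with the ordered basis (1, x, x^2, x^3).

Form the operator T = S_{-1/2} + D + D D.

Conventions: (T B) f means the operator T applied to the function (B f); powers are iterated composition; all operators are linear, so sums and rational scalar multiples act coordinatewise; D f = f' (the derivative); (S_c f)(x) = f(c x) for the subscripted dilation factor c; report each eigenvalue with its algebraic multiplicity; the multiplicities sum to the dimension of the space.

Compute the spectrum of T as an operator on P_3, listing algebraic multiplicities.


λ = -1/2 (multiplicity 1), λ = -1/8 (multiplicity 1), λ = 1/4 (multiplicity 1), λ = 1 (multiplicity 1)

image of 1: 1
image of x: -(1/2)x + 1
image of x^2: (1/4)x^2 + 2x + 2
image of x^3: -(1/8)x^3 + 3x^2 + 6x
the matrix is upper triangular; its diagonal is (1, -1/2, 1/4, -1/8)
for a triangular matrix the eigenvalues are the diagonal entries, with algebraic multiplicity their repetition count


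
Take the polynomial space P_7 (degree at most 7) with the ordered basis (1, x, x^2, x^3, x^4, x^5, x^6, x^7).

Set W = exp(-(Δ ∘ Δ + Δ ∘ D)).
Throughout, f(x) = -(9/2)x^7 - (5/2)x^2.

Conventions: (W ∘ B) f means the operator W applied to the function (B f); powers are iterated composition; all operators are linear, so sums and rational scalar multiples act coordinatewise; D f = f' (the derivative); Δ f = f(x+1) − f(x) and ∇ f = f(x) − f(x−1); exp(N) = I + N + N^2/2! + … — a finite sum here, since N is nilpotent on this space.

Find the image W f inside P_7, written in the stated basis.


order-1 term: 378x^5 + (2835/2)x^4 + 2835x^3 + (6615/2)x^2 + 2142x + 1217/2
order-2 term: -7560x^3 - 34020x^2 - 59535x - 38745
order-3 term: 30240x + 68040
the series for exp(-(Δ ∘ Δ + Δ ∘ D)) f terminates at order 3
exp(-(Δ ∘ Δ + Δ ∘ D)) f = -(9/2)x^7 + 378x^5 + (2835/2)x^4 - 4725x^3 - 30715x^2 - 27153x + 59807/2

the image equals g(x) = -(9/2)x^7 + 378x^5 + (2835/2)x^4 - 4725x^3 - 30715x^2 - 27153x + 59807/2


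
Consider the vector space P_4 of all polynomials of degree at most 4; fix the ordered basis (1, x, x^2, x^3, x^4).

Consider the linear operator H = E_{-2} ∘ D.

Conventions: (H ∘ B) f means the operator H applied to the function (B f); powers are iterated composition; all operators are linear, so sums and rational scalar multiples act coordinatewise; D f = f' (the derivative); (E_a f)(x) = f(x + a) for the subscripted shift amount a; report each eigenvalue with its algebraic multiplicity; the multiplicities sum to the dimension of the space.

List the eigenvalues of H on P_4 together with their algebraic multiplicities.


image of 1: 0
image of x: 1
image of x^2: 2x - 4
image of x^3: 3x^2 - 12x + 12
image of x^4: 4x^3 - 24x^2 + 48x - 32
the matrix is upper triangular; its diagonal is (0, 0, 0, 0, 0)
for a triangular matrix the eigenvalues are the diagonal entries, with algebraic multiplicity their repetition count

λ = 0 (multiplicity 5)


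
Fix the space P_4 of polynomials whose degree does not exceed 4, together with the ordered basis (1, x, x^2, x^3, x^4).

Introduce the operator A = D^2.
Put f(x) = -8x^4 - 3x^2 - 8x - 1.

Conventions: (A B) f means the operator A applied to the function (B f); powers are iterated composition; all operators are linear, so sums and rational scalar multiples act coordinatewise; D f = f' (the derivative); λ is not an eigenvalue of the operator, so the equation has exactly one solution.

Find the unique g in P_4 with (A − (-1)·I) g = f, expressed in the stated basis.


write g with unknown coordinates in the stated basis and equate coefficients in (A − (-1)·I) g = f
solving from the highest basis element down gives g = -8x^4 + 93x^2 - 8x - 187
check: A g = -96x^2 + 186
so A g − (-1)·g = -8x^4 - 3x^2 - 8x - 1 = f ✓

the image equals g(x) = -8x^4 + 93x^2 - 8x - 187


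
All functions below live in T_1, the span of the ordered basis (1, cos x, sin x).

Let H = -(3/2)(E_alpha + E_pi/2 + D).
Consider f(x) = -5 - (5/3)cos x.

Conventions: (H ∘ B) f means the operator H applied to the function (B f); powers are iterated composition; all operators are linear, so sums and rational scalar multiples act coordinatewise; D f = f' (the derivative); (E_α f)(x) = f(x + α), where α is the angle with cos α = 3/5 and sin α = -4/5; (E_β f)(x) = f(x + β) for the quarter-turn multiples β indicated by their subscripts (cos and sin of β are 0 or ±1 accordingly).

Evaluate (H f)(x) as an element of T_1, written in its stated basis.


E_alpha f = -5 - cos x - (4/3)sin x
E_pi/2 f = -5 + (5/3)sin x
D f = (5/3)sin x
(E_alpha + E_pi/2 + D) f = -10 - cos x + 2sin x
(-(3/2)(E_alpha + E_pi/2 + D)) f = 15 + (3/2)cos x - 3sin x

g(x) = 15 + (3/2)cos x - 3sin x


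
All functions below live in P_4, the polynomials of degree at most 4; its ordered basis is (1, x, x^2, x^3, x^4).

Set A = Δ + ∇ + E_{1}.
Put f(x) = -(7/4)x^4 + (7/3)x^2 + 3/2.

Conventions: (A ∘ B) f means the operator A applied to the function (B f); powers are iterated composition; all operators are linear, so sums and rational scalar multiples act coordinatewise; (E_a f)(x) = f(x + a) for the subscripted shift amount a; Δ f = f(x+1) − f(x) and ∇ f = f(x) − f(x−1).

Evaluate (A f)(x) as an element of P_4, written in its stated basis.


g(x) = -(7/4)x^4 - 21x^3 - (49/6)x^2 - 7x + 25/12

Δ f = -7x^3 - (21/2)x^2 - (7/3)x + 7/12
∇ f = -7x^3 + (21/2)x^2 - (7/3)x - 7/12
E_{1} f = -(7/4)x^4 - 7x^3 - (49/6)x^2 - (7/3)x + 25/12
(Δ + ∇ + E_{1}) f = -(7/4)x^4 - 21x^3 - (49/6)x^2 - 7x + 25/12


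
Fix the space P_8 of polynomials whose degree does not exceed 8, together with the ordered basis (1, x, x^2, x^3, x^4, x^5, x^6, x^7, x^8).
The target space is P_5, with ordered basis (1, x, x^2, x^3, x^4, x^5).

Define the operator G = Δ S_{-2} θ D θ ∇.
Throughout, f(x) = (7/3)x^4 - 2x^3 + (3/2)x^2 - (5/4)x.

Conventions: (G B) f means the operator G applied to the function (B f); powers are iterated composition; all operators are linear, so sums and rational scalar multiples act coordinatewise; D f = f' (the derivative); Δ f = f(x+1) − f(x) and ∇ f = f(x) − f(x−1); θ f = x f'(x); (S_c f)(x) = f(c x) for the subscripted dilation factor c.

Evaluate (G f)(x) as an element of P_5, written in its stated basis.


the result is g(x) = 1344x + 832

∇ f = (28/3)x^3 - 20x^2 + (55/3)x - 85/12
θ ∇ f = 28x^3 - 40x^2 + (55/3)x
D θ ∇ f = 84x^2 - 80x + 55/3
θ (D θ ∇) f = 168x^2 - 80x
S_{-2} θ (D θ ∇) f = 672x^2 + 160x
Δ S_{-2} θ (D θ ∇) f = 1344x + 832


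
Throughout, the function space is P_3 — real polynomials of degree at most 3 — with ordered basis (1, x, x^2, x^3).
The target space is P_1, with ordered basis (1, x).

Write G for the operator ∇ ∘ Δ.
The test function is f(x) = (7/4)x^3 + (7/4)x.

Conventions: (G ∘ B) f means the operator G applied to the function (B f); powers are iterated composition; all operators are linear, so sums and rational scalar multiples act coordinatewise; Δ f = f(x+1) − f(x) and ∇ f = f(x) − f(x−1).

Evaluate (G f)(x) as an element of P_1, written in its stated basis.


Δ f = (21/4)x^2 + (21/4)x + 7/2
∇ Δ f = (21/2)x

the result is g(x) = (21/2)x


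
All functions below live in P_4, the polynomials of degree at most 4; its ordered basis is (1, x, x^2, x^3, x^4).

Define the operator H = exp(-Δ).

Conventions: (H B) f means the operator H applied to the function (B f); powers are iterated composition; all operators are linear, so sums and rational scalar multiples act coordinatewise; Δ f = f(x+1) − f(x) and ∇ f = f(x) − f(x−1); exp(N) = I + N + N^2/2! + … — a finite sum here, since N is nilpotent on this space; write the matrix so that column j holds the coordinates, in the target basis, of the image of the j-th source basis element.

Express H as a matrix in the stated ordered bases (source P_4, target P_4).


image of 1: 1
image of x: x - 1
image of x^2: x^2 - 2x
image of x^3: x^3 - 3x^2 + 1
image of x^4: x^4 - 4x^3 + 4x + 1
each image's coordinates form column j of the matrix

the matrix is [[1, -1, 0, 1, 1]; [0, 1, -2, 0, 4]; [0, 0, 1, -3, 0]; [0, 0, 0, 1, -4]; [0, 0, 0, 0, 1]] (rows listed top to bottom)


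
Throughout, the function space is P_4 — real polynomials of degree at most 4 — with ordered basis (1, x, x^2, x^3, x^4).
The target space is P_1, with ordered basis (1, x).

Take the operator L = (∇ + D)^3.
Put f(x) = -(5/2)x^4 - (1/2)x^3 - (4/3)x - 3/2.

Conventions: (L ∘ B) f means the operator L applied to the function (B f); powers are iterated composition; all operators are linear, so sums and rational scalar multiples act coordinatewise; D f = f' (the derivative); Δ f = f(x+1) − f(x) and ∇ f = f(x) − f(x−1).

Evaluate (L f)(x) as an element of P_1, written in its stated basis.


the image equals g(x) = -480x + 336

∇ f = -10x^3 + (27/2)x^2 - (17/2)x + 2/3
D f = -10x^3 - (3/2)x^2 - 4/3
(∇ + D) f = -20x^3 + 12x^2 - (17/2)x - 2/3
∇ (∇ + D) f = -60x^2 + 84x - 81/2
D (∇ + D) f = -60x^2 + 24x - 17/2
(∇ + D) (∇ + D) f = -120x^2 + 108x - 49
∇ (∇ + D) (∇ + D) f = -240x + 228
D (∇ + D) (∇ + D) f = -240x + 108
(∇ + D) (∇ + D) (∇ + D) f = -480x + 336


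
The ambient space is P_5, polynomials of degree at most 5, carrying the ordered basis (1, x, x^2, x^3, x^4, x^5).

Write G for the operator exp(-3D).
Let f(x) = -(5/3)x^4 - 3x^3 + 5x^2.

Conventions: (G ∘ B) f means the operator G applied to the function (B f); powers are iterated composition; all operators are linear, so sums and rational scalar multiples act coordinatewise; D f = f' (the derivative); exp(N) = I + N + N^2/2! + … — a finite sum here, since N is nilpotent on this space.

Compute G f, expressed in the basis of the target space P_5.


the result is g(x) = -(5/3)x^4 + 17x^3 - 58x^2 + 69x - 9

order-1 term: 20x^3 + 27x^2 - 30x
order-2 term: -90x^2 - 81x + 45
order-3 term: 180x + 81
order-4 term: -135
the series for exp(-3D) f terminates at order 4
exp(-3D) f = -(5/3)x^4 + 17x^3 - 58x^2 + 69x - 9


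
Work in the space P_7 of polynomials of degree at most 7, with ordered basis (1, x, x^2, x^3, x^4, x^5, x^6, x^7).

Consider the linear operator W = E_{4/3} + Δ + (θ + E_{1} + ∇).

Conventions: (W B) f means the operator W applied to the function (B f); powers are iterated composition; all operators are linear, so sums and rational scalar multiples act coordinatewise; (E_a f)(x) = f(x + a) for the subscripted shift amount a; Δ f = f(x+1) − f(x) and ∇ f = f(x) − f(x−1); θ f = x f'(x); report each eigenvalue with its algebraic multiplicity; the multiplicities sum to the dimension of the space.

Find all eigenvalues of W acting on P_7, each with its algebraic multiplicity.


image of 1: 2
image of x: 3x + 13/3
image of x^2: 4x^2 + (26/3)x + 25/9
image of x^3: 5x^3 + 13x^2 + (25/3)x + 145/27
image of x^4: 6x^4 + (52/3)x^3 + (50/3)x^2 + (580/27)x + 337/81
image of x^5: 7x^5 + (65/3)x^4 + (250/9)x^3 + (1450/27)x^2 + (1685/81)x + 1753/243
image of x^6: 8x^6 + 26x^5 + (125/3)x^4 + (2900/27)x^3 + (1685/27)x^2 + (3506/81)x + 4825/729
image of x^7: 9x^7 + (91/3)x^6 + (175/3)x^5 + (5075/27)x^4 + (11795/81)x^3 + (12271/81)x^2 + (33775/729)x + 22945/2187
the matrix is upper triangular; its diagonal is (2, 3, 4, 5, 6, 7, 8, 9)
for a triangular matrix the eigenvalues are the diagonal entries, with algebraic multiplicity their repetition count

λ = 2 (multiplicity 1), λ = 3 (multiplicity 1), λ = 4 (multiplicity 1), λ = 5 (multiplicity 1), λ = 6 (multiplicity 1), λ = 7 (multiplicity 1), λ = 8 (multiplicity 1), λ = 9 (multiplicity 1)


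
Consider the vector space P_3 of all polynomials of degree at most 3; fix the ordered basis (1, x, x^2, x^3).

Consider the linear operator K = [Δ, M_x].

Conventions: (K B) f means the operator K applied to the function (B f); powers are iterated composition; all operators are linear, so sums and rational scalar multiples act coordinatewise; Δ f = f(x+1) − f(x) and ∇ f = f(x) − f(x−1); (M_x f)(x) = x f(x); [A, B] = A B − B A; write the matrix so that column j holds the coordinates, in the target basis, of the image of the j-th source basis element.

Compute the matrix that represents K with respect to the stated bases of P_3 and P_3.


image of 1: 1
image of x: x + 1
image of x^2: x^2 + 2x + 1
image of x^3: x^3 + 3x^2 + 3x + 1
each image's coordinates form column j of the matrix

the matrix is [[1, 1, 1, 1]; [0, 1, 2, 3]; [0, 0, 1, 3]; [0, 0, 0, 1]] (rows listed top to bottom)


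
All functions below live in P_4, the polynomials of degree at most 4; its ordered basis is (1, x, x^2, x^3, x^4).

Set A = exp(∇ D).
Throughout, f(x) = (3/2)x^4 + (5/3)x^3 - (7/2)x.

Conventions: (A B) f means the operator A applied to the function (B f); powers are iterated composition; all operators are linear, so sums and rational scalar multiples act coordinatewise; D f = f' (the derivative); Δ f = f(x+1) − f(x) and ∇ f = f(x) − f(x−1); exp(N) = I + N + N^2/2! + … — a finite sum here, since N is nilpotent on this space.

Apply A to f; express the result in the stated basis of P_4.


the result is g(x) = (3/2)x^4 + (5/3)x^3 + 18x^2 - (23/2)x + 19

order-1 term: 18x^2 - 8x + 1
order-2 term: 18
the series for exp(∇ D) f terminates at order 2
exp(∇ D) f = (3/2)x^4 + (5/3)x^3 + 18x^2 - (23/2)x + 19


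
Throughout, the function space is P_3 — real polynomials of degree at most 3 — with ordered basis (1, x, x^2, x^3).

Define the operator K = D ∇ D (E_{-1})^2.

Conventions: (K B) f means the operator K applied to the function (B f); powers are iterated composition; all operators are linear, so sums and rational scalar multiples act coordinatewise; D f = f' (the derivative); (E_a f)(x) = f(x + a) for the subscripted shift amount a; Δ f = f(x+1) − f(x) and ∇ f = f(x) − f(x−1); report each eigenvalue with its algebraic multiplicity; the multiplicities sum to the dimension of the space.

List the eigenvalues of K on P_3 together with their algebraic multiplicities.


image of 1: 0
image of x: 0
image of x^2: 0
image of x^3: 6
the matrix is upper triangular; its diagonal is (0, 0, 0, 0)
for a triangular matrix the eigenvalues are the diagonal entries, with algebraic multiplicity their repetition count

λ = 0 (multiplicity 4)


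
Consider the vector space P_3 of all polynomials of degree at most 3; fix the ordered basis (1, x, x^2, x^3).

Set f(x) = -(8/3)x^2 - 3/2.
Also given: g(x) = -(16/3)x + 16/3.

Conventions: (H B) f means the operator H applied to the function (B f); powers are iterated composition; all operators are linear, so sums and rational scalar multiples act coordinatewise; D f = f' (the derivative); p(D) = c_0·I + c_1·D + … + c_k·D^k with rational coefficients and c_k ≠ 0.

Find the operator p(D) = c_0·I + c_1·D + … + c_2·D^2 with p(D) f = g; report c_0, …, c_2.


D^0 f = -(8/3)x^2 - 3/2
D^1 f = -(16/3)x
D^2 f = -16/3
matching coefficients of g against c_0 f + c_1 Df + … from the top degree down determines the c_i
solution: c_0 = 0, c_1 = 1, c_2 = -1

c_0 = 0, c_1 = 1, c_2 = -1


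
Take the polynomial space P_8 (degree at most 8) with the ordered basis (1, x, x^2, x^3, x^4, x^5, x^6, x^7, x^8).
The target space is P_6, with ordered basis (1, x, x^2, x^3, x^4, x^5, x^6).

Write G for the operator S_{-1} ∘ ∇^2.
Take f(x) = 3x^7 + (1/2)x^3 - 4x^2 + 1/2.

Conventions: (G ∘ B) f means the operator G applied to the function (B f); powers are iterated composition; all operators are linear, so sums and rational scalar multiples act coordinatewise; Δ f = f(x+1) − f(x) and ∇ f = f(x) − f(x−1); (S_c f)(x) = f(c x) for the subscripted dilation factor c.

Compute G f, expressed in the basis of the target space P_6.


the result is g(x) = -126x^5 - 630x^4 - 1470x^3 - 1890x^2 - 1305x - 389

∇ f = 21x^6 - 63x^5 + 105x^4 - 105x^3 + (129/2)x^2 - (61/2)x + 15/2
∇ ∇ f = 126x^5 - 630x^4 + 1470x^3 - 1890x^2 + 1305x - 389
S_{-1} ∇^2 f = -126x^5 - 630x^4 - 1470x^3 - 1890x^2 - 1305x - 389


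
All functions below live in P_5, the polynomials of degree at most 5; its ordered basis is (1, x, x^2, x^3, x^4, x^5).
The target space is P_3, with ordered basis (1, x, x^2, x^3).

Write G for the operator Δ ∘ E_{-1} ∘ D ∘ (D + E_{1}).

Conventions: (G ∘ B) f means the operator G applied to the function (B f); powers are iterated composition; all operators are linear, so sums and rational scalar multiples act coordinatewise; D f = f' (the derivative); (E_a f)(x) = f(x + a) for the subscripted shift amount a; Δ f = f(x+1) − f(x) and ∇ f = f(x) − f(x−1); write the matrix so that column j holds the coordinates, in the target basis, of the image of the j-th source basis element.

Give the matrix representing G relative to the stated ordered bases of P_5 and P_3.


the matrix is [[0, 0, 2, 9, -8, 25]; [0, 0, 0, 6, 36, -40]; [0, 0, 0, 0, 12, 90]; [0, 0, 0, 0, 0, 20]] (rows listed top to bottom)

image of 1: 0
image of x: 0
image of x^2: 2
image of x^3: 6x + 9
image of x^4: 12x^2 + 36x - 8
image of x^5: 20x^3 + 90x^2 - 40x + 25
each image's coordinates form column j of the matrix


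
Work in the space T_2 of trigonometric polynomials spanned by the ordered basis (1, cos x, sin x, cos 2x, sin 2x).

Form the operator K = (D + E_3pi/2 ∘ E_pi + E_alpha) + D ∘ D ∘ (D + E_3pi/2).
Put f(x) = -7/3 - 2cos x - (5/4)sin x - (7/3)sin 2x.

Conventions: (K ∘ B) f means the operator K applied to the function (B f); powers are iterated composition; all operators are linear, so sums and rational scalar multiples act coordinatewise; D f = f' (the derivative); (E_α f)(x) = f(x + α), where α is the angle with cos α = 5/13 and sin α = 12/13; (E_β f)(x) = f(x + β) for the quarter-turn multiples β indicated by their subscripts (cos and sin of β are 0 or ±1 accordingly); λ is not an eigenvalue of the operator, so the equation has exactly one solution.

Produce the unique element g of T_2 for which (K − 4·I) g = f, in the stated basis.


the result is g(x) = 7/6 + (283/562)cos x - (69/1124)sin x - (1043/2610)cos 2x + (56/435)sin 2x

write g with unknown coordinates in the stated basis and equate coefficients in (K − 4·I) g = f
solving from the highest basis element down gives g = 7/6 + (283/562)cos x - (69/1124)sin x - (1043/2610)cos 2x + (56/435)sin 2x
check: K g = 7/3 + (4/281)cos x - (1681/1124)sin x - (2086/1305)cos 2x - (791/435)sin 2x
so K g − 4·g = -7/3 - 2cos x - (5/4)sin x - (7/3)sin 2x = f ✓


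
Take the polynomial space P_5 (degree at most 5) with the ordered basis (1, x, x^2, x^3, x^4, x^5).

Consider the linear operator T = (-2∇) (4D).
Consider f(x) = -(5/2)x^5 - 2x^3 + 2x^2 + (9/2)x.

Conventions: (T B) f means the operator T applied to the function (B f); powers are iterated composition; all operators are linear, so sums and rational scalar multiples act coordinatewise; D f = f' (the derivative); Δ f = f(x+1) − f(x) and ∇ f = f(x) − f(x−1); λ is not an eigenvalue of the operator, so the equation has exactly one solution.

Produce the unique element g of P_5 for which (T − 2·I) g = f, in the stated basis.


write g with unknown coordinates in the stated basis and equate coefficients in (T − 2·I) g = f
solving from the highest basis element down gives g = (5/4)x^5 - 99x^3 + 149x^2 + (9095/4)x - 2355
check: T g = -200x^3 + 300x^2 + 4552x - 4710
so T g − 2·g = -(5/2)x^5 - 2x^3 + 2x^2 + (9/2)x = f ✓

the result is g(x) = (5/4)x^5 - 99x^3 + 149x^2 + (9095/4)x - 2355


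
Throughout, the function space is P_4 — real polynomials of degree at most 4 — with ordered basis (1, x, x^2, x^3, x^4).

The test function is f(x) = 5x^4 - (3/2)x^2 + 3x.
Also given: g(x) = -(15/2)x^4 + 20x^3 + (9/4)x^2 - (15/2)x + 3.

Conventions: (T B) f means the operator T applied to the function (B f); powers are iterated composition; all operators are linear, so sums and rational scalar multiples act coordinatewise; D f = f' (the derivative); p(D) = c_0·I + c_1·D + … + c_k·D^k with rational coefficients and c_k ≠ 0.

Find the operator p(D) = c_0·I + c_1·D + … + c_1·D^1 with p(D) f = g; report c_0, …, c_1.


D^0 f = 5x^4 - (3/2)x^2 + 3x
D^1 f = 20x^3 - 3x + 3
matching coefficients of g against c_0 f + c_1 Df + … from the top degree down determines the c_i
solution: c_0 = -3/2, c_1 = 1

c_0 = -3/2, c_1 = 1


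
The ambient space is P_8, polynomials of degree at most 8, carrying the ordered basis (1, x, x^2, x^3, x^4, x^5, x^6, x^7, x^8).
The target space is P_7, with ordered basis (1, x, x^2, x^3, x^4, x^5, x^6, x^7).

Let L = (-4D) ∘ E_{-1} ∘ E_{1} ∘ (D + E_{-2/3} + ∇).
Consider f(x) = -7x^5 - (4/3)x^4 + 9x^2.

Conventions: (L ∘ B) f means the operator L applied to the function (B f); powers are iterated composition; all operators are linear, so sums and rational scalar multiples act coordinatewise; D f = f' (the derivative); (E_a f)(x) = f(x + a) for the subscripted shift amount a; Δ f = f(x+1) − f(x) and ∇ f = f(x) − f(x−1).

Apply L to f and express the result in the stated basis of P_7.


D f = -35x^4 - (16/3)x^3 + 18x
E_{-2/3} f = -7x^5 + 22x^4 - (248/9)x^3 + (707/27)x^2 - (52/3)x + 1132/243
∇ f = -35x^4 + (194/3)x^3 - 62x^2 + (143/3)x - 44/3
(D + E_{-2/3} + ∇) f = -7x^5 - 48x^4 + (286/9)x^3 - (967/27)x^2 + (145/3)x - 2432/243
E_{1} (D + E_{-2/3} + ∇) f = -7x^5 - 83x^4 - (2072/9)x^3 - (8059/27)x^2 - (4184/27)x - 5033/243
E_{-1} E_{1} (D + E_{-2/3} + ∇) f = -7x^5 - 48x^4 + (286/9)x^3 - (967/27)x^2 + (145/3)x - 2432/243
D (E_{-1} ∘ E_{1}) (D + E_{-2/3} + ∇) f = -35x^4 - 192x^3 + (286/3)x^2 - (1934/27)x + 145/3
(-4D) (E_{-1} ∘ E_{1}) (D + E_{-2/3} + ∇) f = 140x^4 + 768x^3 - (1144/3)x^2 + (7736/27)x - 580/3

the image equals g(x) = 140x^4 + 768x^3 - (1144/3)x^2 + (7736/27)x - 580/3


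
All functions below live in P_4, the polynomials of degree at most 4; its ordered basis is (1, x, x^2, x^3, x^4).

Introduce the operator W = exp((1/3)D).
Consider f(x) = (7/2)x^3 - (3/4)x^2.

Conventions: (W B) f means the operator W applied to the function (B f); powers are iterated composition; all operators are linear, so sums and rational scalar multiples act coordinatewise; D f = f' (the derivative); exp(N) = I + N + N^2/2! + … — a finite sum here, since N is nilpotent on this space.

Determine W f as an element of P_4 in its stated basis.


the image equals g(x) = (7/2)x^3 + (11/4)x^2 + (2/3)x + 5/108

order-1 term: (7/2)x^2 - (1/2)x
order-2 term: (7/6)x - 1/12
order-3 term: 7/54
the series for exp((1/3)D) f terminates at order 3
exp((1/3)D) f = (7/2)x^3 + (11/4)x^2 + (2/3)x + 5/108


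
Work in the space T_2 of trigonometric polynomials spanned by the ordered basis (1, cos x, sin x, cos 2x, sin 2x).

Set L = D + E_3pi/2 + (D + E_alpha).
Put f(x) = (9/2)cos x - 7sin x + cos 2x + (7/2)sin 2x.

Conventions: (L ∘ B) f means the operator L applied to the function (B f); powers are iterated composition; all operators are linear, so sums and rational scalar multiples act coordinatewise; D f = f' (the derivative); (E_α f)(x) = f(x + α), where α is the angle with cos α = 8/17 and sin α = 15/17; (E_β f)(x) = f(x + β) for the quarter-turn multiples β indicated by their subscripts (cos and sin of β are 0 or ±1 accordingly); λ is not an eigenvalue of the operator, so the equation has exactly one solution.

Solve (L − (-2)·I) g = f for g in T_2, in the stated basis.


the image equals g(x) = (413/164)cos x - (75/82)sin x - (2379/3400)cos 2x + (461/1700)sin 2x

write g with unknown coordinates in the stated basis and equate coefficients in (L − (-2)·I) g = f
solving from the highest basis element down gives g = (413/164)cos x - (75/82)sin x - (2379/3400)cos 2x + (461/1700)sin 2x
check: L g = -(22/41)cos x - (212/41)sin x + (4079/1700)cos 2x + (1257/425)sin 2x
so L g − (-2)·g = (9/2)cos x - 7sin x + cos 2x + (7/2)sin 2x = f ✓


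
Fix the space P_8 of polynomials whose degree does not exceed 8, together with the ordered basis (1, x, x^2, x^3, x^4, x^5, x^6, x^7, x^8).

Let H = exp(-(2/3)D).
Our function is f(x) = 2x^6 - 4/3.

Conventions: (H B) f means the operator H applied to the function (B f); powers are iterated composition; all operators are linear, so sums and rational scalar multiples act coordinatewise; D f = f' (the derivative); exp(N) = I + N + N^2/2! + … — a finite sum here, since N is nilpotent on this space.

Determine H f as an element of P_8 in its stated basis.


g(x) = 2x^6 - 8x^5 + (40/3)x^4 - (320/27)x^3 + (160/27)x^2 - (128/81)x - 844/729

order-1 term: -8x^5
order-2 term: (40/3)x^4
order-3 term: -(320/27)x^3
order-4 term: (160/27)x^2
order-5 term: -(128/81)x
order-6 term: 128/729
the series for exp(-(2/3)D) f terminates at order 6
exp(-(2/3)D) f = 2x^6 - 8x^5 + (40/3)x^4 - (320/27)x^3 + (160/27)x^2 - (128/81)x - 844/729


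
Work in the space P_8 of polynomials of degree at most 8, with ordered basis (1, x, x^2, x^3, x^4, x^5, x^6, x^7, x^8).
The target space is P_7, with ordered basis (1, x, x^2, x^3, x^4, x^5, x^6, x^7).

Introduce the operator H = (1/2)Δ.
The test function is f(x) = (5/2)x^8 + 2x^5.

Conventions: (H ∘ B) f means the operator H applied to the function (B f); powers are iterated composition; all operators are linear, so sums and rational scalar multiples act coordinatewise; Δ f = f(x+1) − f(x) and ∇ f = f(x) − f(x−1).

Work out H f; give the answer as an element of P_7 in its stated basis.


the result is g(x) = 10x^7 + 35x^6 + 70x^5 + (185/2)x^4 + 80x^3 + 45x^2 + 15x + 9/4

Δ f = 20x^7 + 70x^6 + 140x^5 + 185x^4 + 160x^3 + 90x^2 + 30x + 9/2
((1/2)Δ) f = 10x^7 + 35x^6 + 70x^5 + (185/2)x^4 + 80x^3 + 45x^2 + 15x + 9/4


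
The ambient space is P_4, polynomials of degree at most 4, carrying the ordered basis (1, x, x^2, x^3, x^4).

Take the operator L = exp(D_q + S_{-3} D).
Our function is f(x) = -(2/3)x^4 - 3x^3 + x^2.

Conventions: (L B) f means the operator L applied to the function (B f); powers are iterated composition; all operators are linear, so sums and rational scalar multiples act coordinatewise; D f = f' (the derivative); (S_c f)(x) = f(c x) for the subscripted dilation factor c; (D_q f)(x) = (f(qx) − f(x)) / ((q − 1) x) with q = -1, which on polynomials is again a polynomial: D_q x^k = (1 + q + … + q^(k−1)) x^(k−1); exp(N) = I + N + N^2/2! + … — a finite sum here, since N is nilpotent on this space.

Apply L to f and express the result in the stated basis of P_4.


the image equals g(x) = -(2/3)x^4 + 69x^3 + 925x^2 - 1770x - 846

order-1 term: 72x^3 - 84x^2 - 6x
order-2 term: 1008x^2 + 252x - 6
order-3 term: -2016x + 168
order-4 term: -1008
the series for exp(D_q + S_{-3} D) f terminates at order 4
exp(D_q + S_{-3} D) f = -(2/3)x^4 + 69x^3 + 925x^2 - 1770x - 846


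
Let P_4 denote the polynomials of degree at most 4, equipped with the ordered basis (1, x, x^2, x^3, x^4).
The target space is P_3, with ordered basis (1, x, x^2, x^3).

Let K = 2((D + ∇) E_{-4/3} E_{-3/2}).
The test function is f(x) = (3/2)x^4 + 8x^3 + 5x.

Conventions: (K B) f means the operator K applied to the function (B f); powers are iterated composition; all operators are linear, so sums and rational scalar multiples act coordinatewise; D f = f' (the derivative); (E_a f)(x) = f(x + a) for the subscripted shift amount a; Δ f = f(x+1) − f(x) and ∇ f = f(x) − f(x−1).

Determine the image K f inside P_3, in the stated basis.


E_{-3/2} f = (3/2)x^4 - x^3 - (63/4)x^2 + (155/4)x - 861/32
E_{-4/3} E_{-3/2} f = (3/2)x^4 - 9x^3 + (17/4)x^2 + (2203/36)x - 28645/288
D (E_{-4/3} E_{-3/2}) f = 6x^3 - 27x^2 + (17/2)x + 2203/36
∇ (E_{-4/3} E_{-3/2}) f = 6x^3 - 36x^2 + (83/2)x + 418/9
(D + ∇) (E_{-4/3} E_{-3/2}) f = 12x^3 - 63x^2 + 50x + 3875/36
(2((D + ∇) E_{-4/3} E_{-3/2})) f = 24x^3 - 126x^2 + 100x + 3875/18

g(x) = 24x^3 - 126x^2 + 100x + 3875/18


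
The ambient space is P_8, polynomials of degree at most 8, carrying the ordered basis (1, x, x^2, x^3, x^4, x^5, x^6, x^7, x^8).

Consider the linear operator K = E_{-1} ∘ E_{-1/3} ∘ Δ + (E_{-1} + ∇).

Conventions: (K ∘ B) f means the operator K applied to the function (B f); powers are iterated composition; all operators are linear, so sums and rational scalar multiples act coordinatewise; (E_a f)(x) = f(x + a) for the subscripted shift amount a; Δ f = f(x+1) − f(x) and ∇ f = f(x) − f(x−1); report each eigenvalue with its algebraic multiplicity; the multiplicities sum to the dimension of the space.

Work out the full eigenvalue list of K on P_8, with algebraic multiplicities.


λ = 1 (multiplicity 9)

image of 1: 1
image of x: x + 1
image of x^2: x^2 + 2x - 5/3
image of x^3: x^3 + 3x^2 - 5x + 7/3
image of x^4: x^4 + 4x^3 - 10x^2 + (28/3)x - 85/27
image of x^5: x^5 + 5x^4 - (50/3)x^3 + (70/3)x^2 - (425/27)x + 341/81
image of x^6: x^6 + 6x^5 - 25x^4 + (140/3)x^3 - (425/9)x^2 + (682/27)x - 455/81
image of x^7: x^7 + 7x^6 - 35x^5 + (245/3)x^4 - (2975/27)x^3 + (2387/27)x^2 - (3185/81)x + 5461/729
image of x^8: x^8 + 8x^7 - (140/3)x^6 + (392/3)x^5 - (5950/27)x^4 + (19096/81)x^3 - (12740/81)x^2 + (43688/729)x - 21845/2187
the matrix is upper triangular; its diagonal is (1, 1, 1, 1, 1, 1, 1, 1, 1)
for a triangular matrix the eigenvalues are the diagonal entries, with algebraic multiplicity their repetition count


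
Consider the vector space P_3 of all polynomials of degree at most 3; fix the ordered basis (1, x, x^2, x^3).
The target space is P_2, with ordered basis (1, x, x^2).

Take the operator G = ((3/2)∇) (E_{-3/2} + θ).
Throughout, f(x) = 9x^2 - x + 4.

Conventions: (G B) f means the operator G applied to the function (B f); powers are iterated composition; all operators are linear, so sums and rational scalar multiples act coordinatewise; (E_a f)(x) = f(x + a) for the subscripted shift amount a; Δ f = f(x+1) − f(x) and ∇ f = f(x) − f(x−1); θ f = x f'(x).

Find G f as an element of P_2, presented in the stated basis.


the image equals g(x) = 81x - 84

E_{-3/2} f = 9x^2 - 28x + 103/4
θ f = 18x^2 - x
(E_{-3/2} + θ) f = 27x^2 - 29x + 103/4
∇ (E_{-3/2} + θ) f = 54x - 56
((3/2)∇) (E_{-3/2} + θ) f = 81x - 84


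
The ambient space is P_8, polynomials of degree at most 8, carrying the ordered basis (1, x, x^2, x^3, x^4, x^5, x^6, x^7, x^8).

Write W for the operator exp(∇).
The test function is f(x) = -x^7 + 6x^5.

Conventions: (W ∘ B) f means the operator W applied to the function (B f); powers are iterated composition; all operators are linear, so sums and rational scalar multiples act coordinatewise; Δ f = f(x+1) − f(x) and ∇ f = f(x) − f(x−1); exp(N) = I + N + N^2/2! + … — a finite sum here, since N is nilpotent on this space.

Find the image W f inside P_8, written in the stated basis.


order-1 term: -7x^6 + 21x^5 - 5x^4 - 25x^3 + 39x^2 - 23x + 5
order-2 term: -21x^5 + 105x^4 - 185x^3 + 135x^2 - 7x - 27
order-3 term: -35x^4 + 210x^3 - 465x^2 + 450x - 151
order-4 term: -35x^3 + 210x^2 - 425x + 290
order-5 term: -21x^2 + 105x - 134
order-6 term: -7x + 21
order-7 term: -1
the series for exp(∇) f terminates at order 7
exp(∇) f = -x^7 - 7x^6 + 6x^5 + 65x^4 - 35x^3 - 102x^2 + 93x + 3

g(x) = -x^7 - 7x^6 + 6x^5 + 65x^4 - 35x^3 - 102x^2 + 93x + 3


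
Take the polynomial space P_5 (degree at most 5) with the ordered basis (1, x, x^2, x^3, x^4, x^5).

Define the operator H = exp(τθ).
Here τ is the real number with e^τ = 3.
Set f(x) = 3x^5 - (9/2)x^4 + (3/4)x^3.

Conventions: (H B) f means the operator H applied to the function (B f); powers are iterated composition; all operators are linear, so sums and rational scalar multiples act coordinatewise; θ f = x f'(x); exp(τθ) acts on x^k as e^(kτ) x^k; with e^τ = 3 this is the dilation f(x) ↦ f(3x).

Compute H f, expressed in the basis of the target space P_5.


exp(τθ) x^k = e^(kτ) x^k; with e^τ = 3 this sends x^k to 3^k x^k
x^3 ↦ 27 x^3
x^4 ↦ 81 x^4
x^5 ↦ 243 x^5
applying this coordinatewise to f: exp(τθ) f = 729x^5 - (729/2)x^4 + (81/4)x^3

g(x) = 729x^5 - (729/2)x^4 + (81/4)x^3


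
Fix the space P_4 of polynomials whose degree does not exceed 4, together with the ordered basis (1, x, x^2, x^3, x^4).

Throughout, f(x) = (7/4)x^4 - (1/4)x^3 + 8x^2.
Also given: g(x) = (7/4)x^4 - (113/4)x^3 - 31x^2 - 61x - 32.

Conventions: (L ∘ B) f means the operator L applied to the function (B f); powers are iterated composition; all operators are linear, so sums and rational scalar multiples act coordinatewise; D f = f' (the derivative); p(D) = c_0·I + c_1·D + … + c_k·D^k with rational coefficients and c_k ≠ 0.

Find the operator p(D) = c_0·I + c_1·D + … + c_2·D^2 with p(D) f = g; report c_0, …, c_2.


p(D) = I − 4·D − 2·D^2, i.e. c_0 = 1, c_1 = -4, c_2 = -2

D^0 f = (7/4)x^4 - (1/4)x^3 + 8x^2
D^1 f = 7x^3 - (3/4)x^2 + 16x
D^2 f = 21x^2 - (3/2)x + 16
matching coefficients of g against c_0 f + c_1 Df + … from the top degree down determines the c_i
solution: c_0 = 1, c_1 = -4, c_2 = -2


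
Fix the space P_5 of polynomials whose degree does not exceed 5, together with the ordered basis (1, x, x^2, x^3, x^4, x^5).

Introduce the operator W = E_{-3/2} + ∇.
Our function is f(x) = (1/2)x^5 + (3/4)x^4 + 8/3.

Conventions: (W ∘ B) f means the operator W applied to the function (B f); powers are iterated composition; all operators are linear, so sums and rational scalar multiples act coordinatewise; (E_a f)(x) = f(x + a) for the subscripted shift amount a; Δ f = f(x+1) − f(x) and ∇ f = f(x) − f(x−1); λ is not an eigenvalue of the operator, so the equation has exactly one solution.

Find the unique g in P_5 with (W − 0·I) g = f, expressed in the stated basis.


write g with unknown coordinates in the stated basis and equate coefficients in (W − 0·I) g = f
solving from the highest basis element down gives g = (1/2)x^5 + 2x^4 - (9/4)x^3 - (13/2)x^2 + (345/32)x + 577/96
check: W g = (1/2)x^5 + (3/4)x^4 + 8/3
so W g − 0·g = (1/2)x^5 + (3/4)x^4 + 8/3 = f ✓

g(x) = (1/2)x^5 + 2x^4 - (9/4)x^3 - (13/2)x^2 + (345/32)x + 577/96


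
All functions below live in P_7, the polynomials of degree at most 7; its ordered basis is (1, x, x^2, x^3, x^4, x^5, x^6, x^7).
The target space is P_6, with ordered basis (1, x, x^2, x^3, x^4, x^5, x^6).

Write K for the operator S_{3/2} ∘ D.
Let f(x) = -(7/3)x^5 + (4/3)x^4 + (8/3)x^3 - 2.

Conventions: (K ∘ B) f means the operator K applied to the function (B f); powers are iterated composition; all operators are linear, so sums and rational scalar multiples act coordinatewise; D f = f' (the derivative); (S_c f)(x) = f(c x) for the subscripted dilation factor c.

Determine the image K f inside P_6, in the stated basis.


the image equals g(x) = -(945/16)x^4 + 18x^3 + 18x^2

D f = -(35/3)x^4 + (16/3)x^3 + 8x^2
S_{3/2} D f = -(945/16)x^4 + 18x^3 + 18x^2


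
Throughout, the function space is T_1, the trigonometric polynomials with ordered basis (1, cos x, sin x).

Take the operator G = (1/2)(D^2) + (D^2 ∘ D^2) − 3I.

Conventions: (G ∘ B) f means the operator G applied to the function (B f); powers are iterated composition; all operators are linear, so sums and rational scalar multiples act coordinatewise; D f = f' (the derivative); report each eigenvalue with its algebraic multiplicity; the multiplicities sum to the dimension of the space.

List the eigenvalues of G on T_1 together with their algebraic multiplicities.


image of 1: -3
image of cos x: -(5/2)cos x
image of sin x: -(5/2)sin x
the matrix is diagonal; its diagonal is (-3, -5/2, -5/2)
for a triangular matrix the eigenvalues are the diagonal entries, with algebraic multiplicity their repetition count

λ = -3 (multiplicity 1), λ = -5/2 (multiplicity 2)


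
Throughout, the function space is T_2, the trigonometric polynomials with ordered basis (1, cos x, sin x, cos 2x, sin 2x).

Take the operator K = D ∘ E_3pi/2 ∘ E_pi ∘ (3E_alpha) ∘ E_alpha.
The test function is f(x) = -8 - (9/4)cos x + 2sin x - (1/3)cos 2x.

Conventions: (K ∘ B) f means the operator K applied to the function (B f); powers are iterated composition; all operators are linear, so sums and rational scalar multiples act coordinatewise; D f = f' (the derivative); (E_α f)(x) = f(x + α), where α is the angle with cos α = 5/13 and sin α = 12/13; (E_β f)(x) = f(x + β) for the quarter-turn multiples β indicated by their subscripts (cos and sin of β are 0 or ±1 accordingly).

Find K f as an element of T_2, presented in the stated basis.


the result is g(x) = -(6093/676)cos x - (96/169)sin x + (57120/28561)cos 2x + (478/28561)sin 2x

E_alpha f = -8 + (51/52)cos x + (37/13)sin x + (119/507)cos 2x + (40/169)sin 2x
E_alpha E_alpha f = -8 + (2031/676)cos x + (32/169)sin x + (239/85683)cos 2x - (9520/28561)sin 2x
(3E_alpha) E_alpha f = -24 + (6093/676)cos x + (96/169)sin x + (239/28561)cos 2x - (28560/28561)sin 2x
E_pi (3E_alpha) E_alpha f = -24 - (6093/676)cos x - (96/169)sin x + (239/28561)cos 2x - (28560/28561)sin 2x
E_3pi/2 E_pi (3E_alpha) E_alpha f = -24 + (96/169)cos x - (6093/676)sin x - (239/28561)cos 2x + (28560/28561)sin 2x
D (E_3pi/2 ∘ E_pi) (3E_alpha) E_alpha f = -(6093/676)cos x - (96/169)sin x + (57120/28561)cos 2x + (478/28561)sin 2x


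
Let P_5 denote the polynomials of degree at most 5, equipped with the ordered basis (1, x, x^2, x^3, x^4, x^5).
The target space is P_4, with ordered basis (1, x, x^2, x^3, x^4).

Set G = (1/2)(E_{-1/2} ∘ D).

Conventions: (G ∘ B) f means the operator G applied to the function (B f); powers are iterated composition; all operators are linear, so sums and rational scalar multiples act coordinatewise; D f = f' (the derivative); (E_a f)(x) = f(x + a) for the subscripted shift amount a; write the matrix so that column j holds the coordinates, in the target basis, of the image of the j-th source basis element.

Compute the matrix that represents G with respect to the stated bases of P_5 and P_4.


the matrix is [[0, 1/2, -1/2, 3/8, -1/4, 5/32]; [0, 0, 1, -3/2, 3/2, -5/4]; [0, 0, 0, 3/2, -3, 15/4]; [0, 0, 0, 0, 2, -5]; [0, 0, 0, 0, 0, 5/2]] (rows listed top to bottom)

image of 1: 0
image of x: 1/2
image of x^2: x - 1/2
image of x^3: (3/2)x^2 - (3/2)x + 3/8
image of x^4: 2x^3 - 3x^2 + (3/2)x - 1/4
image of x^5: (5/2)x^4 - 5x^3 + (15/4)x^2 - (5/4)x + 5/32
each image's coordinates form column j of the matrix


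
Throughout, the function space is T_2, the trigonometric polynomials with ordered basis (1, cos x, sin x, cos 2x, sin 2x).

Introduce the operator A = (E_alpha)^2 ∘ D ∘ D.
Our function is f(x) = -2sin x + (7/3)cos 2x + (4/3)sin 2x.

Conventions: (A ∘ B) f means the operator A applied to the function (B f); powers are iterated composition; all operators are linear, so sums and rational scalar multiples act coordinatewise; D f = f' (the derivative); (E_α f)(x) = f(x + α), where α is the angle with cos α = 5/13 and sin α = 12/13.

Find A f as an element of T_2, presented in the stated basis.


the result is g(x) = (240/169)cos x - (238/169)sin x + (463652/85683)cos 2x - (795856/85683)sin 2x

D f = -2cos x + (8/3)cos 2x - (14/3)sin 2x
D D f = 2sin x - (28/3)cos 2x - (16/3)sin 2x
E_alpha (D ∘ D) f = (24/13)cos x + (10/13)sin x + (1412/507)cos 2x + (5264/507)sin 2x
E_alpha E_alpha (D ∘ D) f = (240/169)cos x - (238/169)sin x + (463652/85683)cos 2x - (795856/85683)sin 2x


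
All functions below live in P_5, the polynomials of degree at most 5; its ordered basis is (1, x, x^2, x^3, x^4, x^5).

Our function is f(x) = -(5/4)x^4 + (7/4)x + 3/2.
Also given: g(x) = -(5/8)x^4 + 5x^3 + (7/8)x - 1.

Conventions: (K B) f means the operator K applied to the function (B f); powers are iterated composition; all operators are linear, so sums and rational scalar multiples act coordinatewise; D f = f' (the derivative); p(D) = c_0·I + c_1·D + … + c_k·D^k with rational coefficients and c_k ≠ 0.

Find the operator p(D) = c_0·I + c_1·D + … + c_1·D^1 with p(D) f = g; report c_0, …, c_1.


D^0 f = -(5/4)x^4 + (7/4)x + 3/2
D^1 f = -5x^3 + 7/4
matching coefficients of g against c_0 f + c_1 Df + … from the top degree down determines the c_i
solution: c_0 = 1/2, c_1 = -1

c_0 = 1/2, c_1 = -1
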